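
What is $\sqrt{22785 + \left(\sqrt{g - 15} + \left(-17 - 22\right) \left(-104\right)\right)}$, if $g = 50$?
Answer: $\sqrt{26841 + \sqrt{35}} \approx 163.85$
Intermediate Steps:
$\sqrt{22785 + \left(\sqrt{g - 15} + \left(-17 - 22\right) \left(-104\right)\right)} = \sqrt{22785 + \left(\sqrt{50 - 15} + \left(-17 - 22\right) \left(-104\right)\right)} = \sqrt{22785 + \left(\sqrt{35} - -4056\right)} = \sqrt{22785 + \left(\sqrt{35} + 4056\right)} = \sqrt{22785 + \left(4056 + \sqrt{35}\right)} = \sqrt{26841 + \sqrt{35}}$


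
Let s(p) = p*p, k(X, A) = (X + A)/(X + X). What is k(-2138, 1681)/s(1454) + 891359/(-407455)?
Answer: -8057849533694809/3683376908319280 ≈ -2.1876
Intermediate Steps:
k(X, A) = (A + X)/(2*X) (k(X, A) = (A + X)/((2*X)) = (A + X)*(1/(2*X)) = (A + X)/(2*X))
s(p) = p²
k(-2138, 1681)/s(1454) + 891359/(-407455) = ((½)*(1681 - 2138)/(-2138))/(1454²) + 891359/(-407455) = ((½)*(-1/2138)*(-457))/2114116 + 891359*(-1/407455) = (457/4276)*(1/2114116) - 891359/407455 = 457/9039960016 - 891359/407455 = -8057849533694809/3683376908319280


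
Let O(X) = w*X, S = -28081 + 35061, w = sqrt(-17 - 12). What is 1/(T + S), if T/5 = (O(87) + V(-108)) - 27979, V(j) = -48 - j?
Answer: -2947/390938350 - 29*I*sqrt(29)/1172815050 ≈ -7.5383e-6 - 1.3316e-7*I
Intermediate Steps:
w = I*sqrt(29) (w = sqrt(-29) = I*sqrt(29) ≈ 5.3852*I)
S = 6980
O(X) = I*X*sqrt(29) (O(X) = (I*sqrt(29))*X = I*X*sqrt(29))
T = -139595 + 435*I*sqrt(29) (T = 5*((I*87*sqrt(29) + (-48 - 1*(-108))) - 27979) = 5*((87*I*sqrt(29) + (-48 + 108)) - 27979) = 5*((87*I*sqrt(29) + 60) - 27979) = 5*((60 + 87*I*sqrt(29)) - 27979) = 5*(-27919 + 87*I*sqrt(29)) = -139595 + 435*I*sqrt(29) ≈ -1.396e+5 + 2342.5*I)
1/(T + S) = 1/((-139595 + 435*I*sqrt(29)) + 6980) = 1/(-132615 + 435*I*sqrt(29))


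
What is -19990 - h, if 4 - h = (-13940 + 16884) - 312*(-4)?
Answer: -15802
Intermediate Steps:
h = -4188 (h = 4 - ((-13940 + 16884) - 312*(-4)) = 4 - (2944 + 1248) = 4 - 1*4192 = 4 - 4192 = -4188)
-19990 - h = -19990 - 1*(-4188) = -19990 + 4188 = -15802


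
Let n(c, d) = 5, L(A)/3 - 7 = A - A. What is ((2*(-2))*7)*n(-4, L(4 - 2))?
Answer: -140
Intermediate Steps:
L(A) = 21 (L(A) = 21 + 3*(A - A) = 21 + 3*0 = 21 + 0 = 21)
((2*(-2))*7)*n(-4, L(4 - 2)) = ((2*(-2))*7)*5 = -4*7*5 = -28*5 = -140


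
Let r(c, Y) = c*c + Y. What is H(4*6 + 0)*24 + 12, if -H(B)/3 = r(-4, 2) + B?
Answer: -3012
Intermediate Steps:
r(c, Y) = Y + c² (r(c, Y) = c² + Y = Y + c²)
H(B) = -54 - 3*B (H(B) = -3*((2 + (-4)²) + B) = -3*((2 + 16) + B) = -3*(18 + B) = -54 - 3*B)
H(4*6 + 0)*24 + 12 = (-54 - 3*(4*6 + 0))*24 + 12 = (-54 - 3*(24 + 0))*24 + 12 = (-54 - 3*24)*24 + 12 = (-54 - 72)*24 + 12 = -126*24 + 12 = -3024 + 12 = -3012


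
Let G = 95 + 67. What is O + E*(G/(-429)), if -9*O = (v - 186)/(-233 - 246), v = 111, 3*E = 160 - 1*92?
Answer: -1762463/205491 ≈ -8.5768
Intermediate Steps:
E = 68/3 (E = (160 - 1*92)/3 = (160 - 92)/3 = (⅓)*68 = 68/3 ≈ 22.667)
G = 162
O = -25/1437 (O = -(111 - 186)/(9*(-233 - 246)) = -(-25)/(3*(-479)) = -(-25)*(-1)/(3*479) = -⅑*75/479 = -25/1437 ≈ -0.017397)
O + E*(G/(-429)) = -25/1437 + 68*(162/(-429))/3 = -25/1437 + 68*(162*(-1/429))/3 = -25/1437 + (68/3)*(-54/143) = -25/1437 - 1224/143 = -1762463/205491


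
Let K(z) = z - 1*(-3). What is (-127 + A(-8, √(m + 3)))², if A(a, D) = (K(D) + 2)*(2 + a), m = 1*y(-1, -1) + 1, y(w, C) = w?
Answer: 24757 + 1884*√3 ≈ 28020.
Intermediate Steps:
K(z) = 3 + z (K(z) = z + 3 = 3 + z)
m = 0 (m = 1*(-1) + 1 = -1 + 1 = 0)
A(a, D) = (2 + a)*(5 + D) (A(a, D) = ((3 + D) + 2)*(2 + a) = (5 + D)*(2 + a) = (2 + a)*(5 + D))
(-127 + A(-8, √(m + 3)))² = (-127 + (10 + 2*√(0 + 3) + 5*(-8) + √(0 + 3)*(-8)))² = (-127 + (10 + 2*√3 - 40 + √3*(-8)))² = (-127 + (10 + 2*√3 - 40 - 8*√3))² = (-127 + (-30 - 6*√3))² = (-157 - 6*√3)²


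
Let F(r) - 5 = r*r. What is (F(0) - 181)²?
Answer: 30976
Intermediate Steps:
F(r) = 5 + r² (F(r) = 5 + r*r = 5 + r²)
(F(0) - 181)² = ((5 + 0²) - 181)² = ((5 + 0) - 181)² = (5 - 181)² = (-176)² = 30976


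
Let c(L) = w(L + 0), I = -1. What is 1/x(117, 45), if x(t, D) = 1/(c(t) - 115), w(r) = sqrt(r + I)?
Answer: -115 + 2*sqrt(29) ≈ -104.23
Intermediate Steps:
w(r) = sqrt(-1 + r) (w(r) = sqrt(r - 1) = sqrt(-1 + r))
c(L) = sqrt(-1 + L) (c(L) = sqrt(-1 + (L + 0)) = sqrt(-1 + L))
x(t, D) = 1/(-115 + sqrt(-1 + t)) (x(t, D) = 1/(sqrt(-1 + t) - 115) = 1/(-115 + sqrt(-1 + t)))
1/x(117, 45) = 1/(1/(-115 + sqrt(-1 + 117))) = 1/(1/(-115 + sqrt(116))) = 1/(1/(-115 + 2*sqrt(29))) = -115 + 2*sqrt(29)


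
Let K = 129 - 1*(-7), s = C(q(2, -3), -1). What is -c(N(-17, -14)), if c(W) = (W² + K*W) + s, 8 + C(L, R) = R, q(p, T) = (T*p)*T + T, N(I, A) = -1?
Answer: 144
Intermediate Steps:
q(p, T) = T + p*T² (q(p, T) = p*T² + T = T + p*T²)
C(L, R) = -8 + R
s = -9 (s = -8 - 1 = -9)
K = 136 (K = 129 + 7 = 136)
c(W) = -9 + W² + 136*W (c(W) = (W² + 136*W) - 9 = -9 + W² + 136*W)
-c(N(-17, -14)) = -(-9 + (-1)² + 136*(-1)) = -(-9 + 1 - 136) = -1*(-144) = 144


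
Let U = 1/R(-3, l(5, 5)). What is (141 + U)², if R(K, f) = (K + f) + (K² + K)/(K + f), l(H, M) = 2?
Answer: 972196/49 ≈ 19841.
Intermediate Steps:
R(K, f) = K + f + (K + K²)/(K + f) (R(K, f) = (K + f) + (K + K²)/(K + f) = K + f + (K + K²)/(K + f))
U = -⅐ (U = 1/((-3 + 2² + 2*(-3)² + 2*(-3)*2)/(-3 + 2)) = 1/((-3 + 4 + 2*9 - 12)/(-1)) = 1/(-(-3 + 4 + 18 - 12)) = 1/(-1*7) = 1/(-7) = -⅐ ≈ -0.14286)
(141 + U)² = (141 - ⅐)² = (986/7)² = 972196/49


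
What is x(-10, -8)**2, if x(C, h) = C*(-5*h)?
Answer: 160000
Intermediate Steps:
x(C, h) = -5*C*h
x(-10, -8)**2 = (-5*(-10)*(-8))**2 = (-400)**2 = 160000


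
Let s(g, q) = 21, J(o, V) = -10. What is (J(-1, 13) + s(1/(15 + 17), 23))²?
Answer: 121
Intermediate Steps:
(J(-1, 13) + s(1/(15 + 17), 23))² = (-10 + 21)² = 11² = 121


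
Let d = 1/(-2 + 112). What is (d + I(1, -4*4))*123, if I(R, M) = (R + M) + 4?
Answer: -148707/110 ≈ -1351.9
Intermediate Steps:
d = 1/110 ≈ 0.0090909
I(R, M) = 4 + M + R (I(R, M) = (M + R) + 4 = 4 + M + R)
(d + I(1, -4*4))*123 = (1/110 + (4 - 4*4 + 1))*123 = (1/110 + (4 - 16 + 1))*123 = (1/110 - 11)*123 = -1209/110*123 = -148707/110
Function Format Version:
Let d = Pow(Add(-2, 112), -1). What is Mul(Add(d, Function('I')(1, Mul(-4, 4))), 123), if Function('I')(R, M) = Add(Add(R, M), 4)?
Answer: Rational(-148707, 110) ≈ -1351.9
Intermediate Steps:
d = Rational(1, 110) (d = Pow(110, -1) = Rational(1, 110) ≈ 0.0090909)
Function('I')(R, M) = Add(4, M, R) (Function('I')(R, M) = Add(Add(M, R), 4) = Add(4, M, R))
Mul(Add(d, Function('I')(1, Mul(-4, 4))), 123) = Mul(Add(Rational(1, 110), Add(4, Mul(-4, 4), 1)), 123) = Mul(Add(Rational(1, 110), Add(4, -16, 1)), 123) = Mul(Add(Rational(1, 110), -11), 123) = Mul(Rational(-1209, 110), 123) = Rational(-148707, 110)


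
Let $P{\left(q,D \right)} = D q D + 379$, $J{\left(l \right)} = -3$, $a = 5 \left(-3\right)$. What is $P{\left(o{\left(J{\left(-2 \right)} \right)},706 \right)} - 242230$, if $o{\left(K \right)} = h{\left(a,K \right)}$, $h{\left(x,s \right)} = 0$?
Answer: $-241851$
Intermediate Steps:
$a = -15$
$o{\left(K \right)} = 0$
$P{\left(q,D \right)} = 379 + q D^{2}$ ($P{\left(q,D \right)} = q D^{2} + 379 = 379 + q D^{2}$)
$P{\left(o{\left(J{\left(-2 \right)} \right)},706 \right)} - 242230 = \left(379 + 0 \cdot 706^{2}\right) - 242230 = \left(379 + 0 \cdot 498436\right) - 242230 = \left(379 + 0\right) - 242230 = 379 - 242230 = -241851$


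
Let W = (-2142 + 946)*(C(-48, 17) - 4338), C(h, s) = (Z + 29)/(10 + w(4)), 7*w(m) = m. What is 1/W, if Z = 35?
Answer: 37/191697272 ≈ 1.9301e-7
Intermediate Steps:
w(m) = m/7
C(h, s) = 224/37 (C(h, s) = (35 + 29)/(10 + (⅐)*4) = 64/(10 + 4/7) = 64/(74/7) = 64*(7/74) = 224/37)
W = 191697272/37 (W = (-2142 + 946)*(224/37 - 4338) = -1196*(-160282/37) = 191697272/37 ≈ 5.1810e+6)
1/W = 1/(191697272/37) = 37/191697272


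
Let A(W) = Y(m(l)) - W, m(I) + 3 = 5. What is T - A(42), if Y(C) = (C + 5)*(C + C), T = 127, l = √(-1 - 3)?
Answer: 141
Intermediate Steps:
l = 2*I (l = √(-4) = 2*I ≈ 2.0*I)
m(I) = 2 (m(I) = -3 + 5 = 2)
Y(C) = 2*C*(5 + C) (Y(C) = (5 + C)*(2*C) = 2*C*(5 + C))
A(W) = 28 - W (A(W) = 2*2*(5 + 2) - W = 2*2*7 - W = 28 - W)
T - A(42) = 127 - (28 - 1*42) = 127 - (28 - 42) = 127 - 1*(-14) = 127 + 14 = 141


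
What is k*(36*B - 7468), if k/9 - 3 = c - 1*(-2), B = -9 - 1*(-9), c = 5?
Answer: -672120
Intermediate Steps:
B = 0 (B = -9 + 9 = 0)
k = 90 (k = 27 + 9*(5 - 1*(-2)) = 27 + 9*(5 + 2) = 27 + 9*7 = 27 + 63 = 90)
k*(36*B - 7468) = 90*(36*0 - 7468) = 90*(0 - 7468) = 90*(-7468) = -672120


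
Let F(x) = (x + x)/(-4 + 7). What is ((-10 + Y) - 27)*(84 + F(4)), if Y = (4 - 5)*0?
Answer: -9620/3 ≈ -3206.7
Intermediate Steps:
Y = 0 (Y = -1*0 = 0)
F(x) = 2*x/3 (F(x) = (2*x)/3 = (2*x)*(⅓) = 2*x/3)
((-10 + Y) - 27)*(84 + F(4)) = ((-10 + 0) - 27)*(84 + (⅔)*4) = (-10 - 27)*(84 + 8/3) = -37*260/3 = -9620/3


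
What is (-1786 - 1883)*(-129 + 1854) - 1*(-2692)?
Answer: -6326333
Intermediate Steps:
(-1786 - 1883)*(-129 + 1854) - 1*(-2692) = -3669*1725 + 2692 = -6329025 + 2692 = -6326333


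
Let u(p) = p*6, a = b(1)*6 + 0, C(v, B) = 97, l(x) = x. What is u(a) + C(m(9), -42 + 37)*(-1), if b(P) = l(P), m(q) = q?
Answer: -61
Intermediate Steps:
b(P) = P
a = 6 (a = 1*6 + 0 = 6 + 0 = 6)
u(p) = 6*p
u(a) + C(m(9), -42 + 37)*(-1) = 6*6 + 97*(-1) = 36 - 97 = -61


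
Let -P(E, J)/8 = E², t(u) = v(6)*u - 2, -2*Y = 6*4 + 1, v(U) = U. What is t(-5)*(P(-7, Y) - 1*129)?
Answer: 16672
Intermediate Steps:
Y = -25/2 (Y = -(6*4 + 1)/2 = -(24 + 1)/2 = -½*25 = -25/2 ≈ -12.500)
t(u) = -2 + 6*u (t(u) = 6*u - 2 = -2 + 6*u)
P(E, J) = -8*E²
t(-5)*(P(-7, Y) - 1*129) = (-2 + 6*(-5))*(-8*(-7)² - 1*129) = (-2 - 30)*(-8*49 - 129) = -32*(-392 - 129) = -32*(-521) = 16672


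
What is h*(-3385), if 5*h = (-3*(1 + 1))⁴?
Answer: -877392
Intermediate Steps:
h = 1296/5 (h = (-3*(1 + 1))⁴/5 = (-3*2)⁴/5 = (⅕)*(-6)⁴ = (⅕)*1296 = 1296/5 ≈ 259.20)
h*(-3385) = (1296/5)*(-3385) = -877392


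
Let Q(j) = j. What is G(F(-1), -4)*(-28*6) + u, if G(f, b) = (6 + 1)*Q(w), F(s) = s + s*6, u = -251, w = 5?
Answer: -6131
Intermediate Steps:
F(s) = 7*s (F(s) = s + 6*s = 7*s)
G(f, b) = 35 (G(f, b) = (6 + 1)*5 = 7*5 = 35)
G(F(-1), -4)*(-28*6) + u = 35*(-28*6) - 251 = 35*(-168) - 251 = -5880 - 251 = -6131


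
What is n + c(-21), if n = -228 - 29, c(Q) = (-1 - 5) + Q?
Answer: -284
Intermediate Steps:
c(Q) = -6 + Q
n = -257
n + c(-21) = -257 + (-6 - 21) = -257 - 27 = -284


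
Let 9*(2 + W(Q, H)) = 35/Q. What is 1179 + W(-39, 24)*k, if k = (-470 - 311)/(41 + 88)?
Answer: 53959538/45279 ≈ 1191.7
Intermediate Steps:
W(Q, H) = -2 + 35/(9*Q) (W(Q, H) = -2 + (35/Q)/9 = -2 + 35/(9*Q))
k = -781/129 ≈ -6.0543
1179 + W(-39, 24)*k = 1179 + (-2 + (35/9)/(-39))*(-781/129) = 1179 + (-2 + (35/9)*(-1/39))*(-781/129) = 1179 + (-2 - 35/351)*(-781/129) = 1179 - 737/351*(-781/129) = 1179 + 575597/45279 = 53959538/45279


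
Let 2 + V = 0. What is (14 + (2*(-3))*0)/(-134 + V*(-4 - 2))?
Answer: -7/61 ≈ -0.11475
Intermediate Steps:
V = -2 (V = -2 + 0 = -2)
(14 + (2*(-3))*0)/(-134 + V*(-4 - 2)) = (14 + (2*(-3))*0)/(-134 - 2*(-4 - 2)) = (14 - 6*0)/(-134 - 2*(-6)) = (14 + 0)/(-134 + 12) = 14/(-122) = -1/122*14 = -7/61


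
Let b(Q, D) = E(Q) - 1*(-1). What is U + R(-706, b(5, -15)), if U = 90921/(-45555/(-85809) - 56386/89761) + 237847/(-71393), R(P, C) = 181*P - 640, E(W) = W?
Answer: -18955823758423244344/17833112756389 ≈ -1.0630e+6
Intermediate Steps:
b(Q, D) = 1 + Q (b(Q, D) = Q - 1*(-1) = Q + 1 = 1 + Q)
R(P, C) = -640 + 181*P
U = -16665588419571230630/17833112756389 (U = 90921/(-45555*(-1/85809) - 56386*1/89761) + 237847*(-1/71393) = 90921/(15185/28603 - 56386/89761) - 237847/71393 = 90921/(-249787973/2567433883) - 237847/71393 = 90921*(-2567433883/249787973) - 237847/71393 = -233433656076243/249787973 - 237847/71393 = -16665588419571230630/17833112756389 ≈ -9.3453e+5)
U + R(-706, b(5, -15)) = -16665588419571230630/17833112756389 + (-640 + 181*(-706)) = -16665588419571230630/17833112756389 + (-640 - 127786) = -16665588419571230630/17833112756389 - 128426 = -18955823758423244344/17833112756389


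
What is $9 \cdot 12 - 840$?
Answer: $-732$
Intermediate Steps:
$9 \cdot 12 - 840 = 108 - 840 = -732$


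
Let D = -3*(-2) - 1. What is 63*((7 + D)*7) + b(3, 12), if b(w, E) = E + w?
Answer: 5307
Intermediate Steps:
D = 5 (D = 6 - 1 = 5)
63*((7 + D)*7) + b(3, 12) = 63*((7 + 5)*7) + (12 + 3) = 63*(12*7) + 15 = 63*84 + 15 = 5292 + 15 = 5307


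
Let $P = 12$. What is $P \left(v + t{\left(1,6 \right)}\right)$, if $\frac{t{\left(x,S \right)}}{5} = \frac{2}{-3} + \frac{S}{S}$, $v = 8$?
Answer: $116$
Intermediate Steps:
$t{\left(x,S \right)} = \frac{5}{3}$ ($t{\left(x,S \right)} = 5 \left(\frac{2}{-3} + \frac{S}{S}\right) = 5 \left(2 \left(- \frac{1}{3}\right) + 1\right) = 5 \left(- \frac{2}{3} + 1\right) = 5 \cdot \frac{1}{3} = \frac{5}{3}$)
$P \left(v + t{\left(1,6 \right)}\right) = 12 \left(8 + \frac{5}{3}\right) = 12 \cdot \frac{29}{3} = 116$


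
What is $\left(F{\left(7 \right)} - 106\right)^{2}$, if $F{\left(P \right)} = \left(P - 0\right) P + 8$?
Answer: $2401$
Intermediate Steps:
$F{\left(P \right)} = 8 + P^{2}$ ($F{\left(P \right)} = \left(P + 0\right) P + 8 = P P + 8 = P^{2} + 8 = 8 + P^{2}$)
$\left(F{\left(7 \right)} - 106\right)^{2} = \left(\left(8 + 7^{2}\right) - 106\right)^{2} = \left(\left(8 + 49\right) - 106\right)^{2} = \left(57 - 106\right)^{2} = \left(-49\right)^{2} = 2401$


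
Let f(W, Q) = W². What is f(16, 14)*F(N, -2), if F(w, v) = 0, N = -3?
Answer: 0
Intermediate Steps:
f(16, 14)*F(N, -2) = 16²*0 = 256*0 = 0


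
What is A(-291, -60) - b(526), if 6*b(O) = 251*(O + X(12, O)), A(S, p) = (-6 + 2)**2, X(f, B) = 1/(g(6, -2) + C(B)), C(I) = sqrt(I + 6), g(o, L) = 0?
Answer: -65965/3 - 251*sqrt(133)/1596 ≈ -21990.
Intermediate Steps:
C(I) = sqrt(6 + I)
X(f, B) = 1/sqrt(6 + B) (X(f, B) = 1/(0 + sqrt(6 + B)) = 1/(sqrt(6 + B)) = 1/sqrt(6 + B))
A(S, p) = 16 (A(S, p) = (-4)**2 = 16)
b(O) = 251*O/6 + 251/(6*sqrt(6 + O)) (b(O) = (251*(O + 1/sqrt(6 + O)))/6 = (251*O + 251/sqrt(6 + O))/6 = 251*O/6 + 251/(6*sqrt(6 + O)))
A(-291, -60) - b(526) = 16 - ((251/6)*526 + 251/(6*sqrt(6 + 526))) = 16 - (66013/3 + 251/(6*sqrt(532))) = 16 - (66013/3 + 251*(sqrt(133)/266)/6) = 16 - (66013/3 + 251*sqrt(133)/1596) = 16 + (-66013/3 - 251*sqrt(133)/1596) = -65965/3 - 251*sqrt(133)/1596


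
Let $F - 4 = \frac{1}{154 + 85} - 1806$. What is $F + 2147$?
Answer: $\frac{82456}{239} \approx 345.0$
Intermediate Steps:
$F = - \frac{430677}{239}$ ($F = 4 + \left(\frac{1}{154 + 85} - 1806\right) = 4 - \left(1806 - \frac{1}{239}\right) = 4 + \left(\frac{1}{239} - 1806\right) = 4 - \frac{431633}{239} = - \frac{430677}{239} \approx -1802.0$)
$F + 2147 = - \frac{430677}{239} + 2147 = \frac{82456}{239}$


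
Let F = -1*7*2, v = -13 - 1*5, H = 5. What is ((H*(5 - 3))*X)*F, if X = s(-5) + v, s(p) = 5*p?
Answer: 6020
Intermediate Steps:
v = -18 (v = -13 - 5 = -18)
X = -43 (X = 5*(-5) - 18 = -25 - 18 = -43)
F = -14 (F = -7*2 = -14)
((H*(5 - 3))*X)*F = ((5*(5 - 3))*(-43))*(-14) = ((5*2)*(-43))*(-14) = (10*(-43))*(-14) = -430*(-14) = 6020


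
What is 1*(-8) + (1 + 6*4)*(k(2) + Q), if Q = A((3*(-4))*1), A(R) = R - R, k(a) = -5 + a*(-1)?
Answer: -183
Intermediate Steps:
k(a) = -5 - a
A(R) = 0
Q = 0
1*(-8) + (1 + 6*4)*(k(2) + Q) = 1*(-8) + (1 + 6*4)*((-5 - 1*2) + 0) = -8 + (1 + 24)*((-5 - 2) + 0) = -8 + 25*(-7 + 0) = -8 + 25*(-7) = -8 - 175 = -183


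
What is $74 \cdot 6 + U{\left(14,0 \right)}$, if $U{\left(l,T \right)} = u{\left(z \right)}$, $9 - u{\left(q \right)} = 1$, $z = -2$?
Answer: $452$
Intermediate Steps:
$u{\left(q \right)} = 8$ ($u{\left(q \right)} = 9 - 1 = 8$)
$U{\left(l,T \right)} = 8$
$74 \cdot 6 + U{\left(14,0 \right)} = 74 \cdot 6 + 8 = 444 + 8 = 452$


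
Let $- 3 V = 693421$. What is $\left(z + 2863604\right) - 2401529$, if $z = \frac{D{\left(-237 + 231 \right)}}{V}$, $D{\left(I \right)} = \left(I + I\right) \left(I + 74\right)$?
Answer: $\frac{320412511023}{693421} \approx 4.6208 \cdot 10^{5}$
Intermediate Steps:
$D{\left(I \right)} = 2 I \left(74 + I\right)$
$V = - \frac{693421}{3}$ ($V = \left(- \frac{1}{3}\right) 693421 = - \frac{693421}{3} \approx -2.3114 \cdot 10^{5}$)
$z = \frac{2448}{693421}$ ($z = \frac{2 \left(-237 + 231\right) \left(74 + \left(-237 + 231\right)\right)}{- \frac{693421}{3}} = 2 \left(-6\right) \left(74 - 6\right) \left(- \frac{3}{693421}\right) = 2 \left(-6\right) 68 \left(- \frac{3}{693421}\right) = \left(-816\right) \left(- \frac{3}{693421}\right) = \frac{2448}{693421} \approx 0.0035303$)
$\left(z + 2863604\right) - 2401529 = \left(\frac{2448}{693421} + 2863604\right) - 2401529 = \frac{1985683151732}{693421} - 2401529 = \frac{320412511023}{693421}$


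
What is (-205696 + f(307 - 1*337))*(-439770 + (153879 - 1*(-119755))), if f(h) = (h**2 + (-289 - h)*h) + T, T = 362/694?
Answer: 11358359632376/347 ≈ 3.2733e+10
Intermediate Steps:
T = 181/347 (T = 362*(1/694) = 181/347 ≈ 0.52161)
f(h) = 181/347 + h**2 + h*(-289 - h) (f(h) = (h**2 + (-289 - h)*h) + 181/347 = (h**2 + h*(-289 - h)) + 181/347 = 181/347 + h**2 + h*(-289 - h))
(-205696 + f(307 - 1*337))*(-439770 + (153879 - 1*(-119755))) = (-205696 + (181/347 - 289*(307 - 1*337)))*(-439770 + (153879 - 1*(-119755))) = (-205696 + (181/347 - 289*(307 - 337)))*(-439770 + (153879 + 119755)) = (-205696 + (181/347 - 289*(-30)))*(-439770 + 273634) = (-205696 + (181/347 + 8670))*(-166136) = (-205696 + 3008671/347)*(-166136) = -68367841/347*(-166136) = 11358359632376/347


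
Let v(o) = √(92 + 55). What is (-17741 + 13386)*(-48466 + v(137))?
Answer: 211069430 - 30485*√3 ≈ 2.1102e+8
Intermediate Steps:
v(o) = 7*√3 (v(o) = √147 = 7*√3)
(-17741 + 13386)*(-48466 + v(137)) = (-17741 + 13386)*(-48466 + 7*√3) = -4355*(-48466 + 7*√3) = 211069430 - 30485*√3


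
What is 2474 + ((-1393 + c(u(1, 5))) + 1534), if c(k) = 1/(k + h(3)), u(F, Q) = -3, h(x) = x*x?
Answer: 15691/6 ≈ 2615.2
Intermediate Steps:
h(x) = x²
c(k) = 1/(9 + k) (c(k) = 1/(k + 3²) = 1/(k + 9) = 1/(9 + k))
2474 + ((-1393 + c(u(1, 5))) + 1534) = 2474 + ((-1393 + 1/(9 - 3)) + 1534) = 2474 + ((-1393 + 1/6) + 1534) = 2474 + ((-1393 + ⅙) + 1534) = 2474 + (-8357/6 + 1534) = 2474 + 847/6 = 15691/6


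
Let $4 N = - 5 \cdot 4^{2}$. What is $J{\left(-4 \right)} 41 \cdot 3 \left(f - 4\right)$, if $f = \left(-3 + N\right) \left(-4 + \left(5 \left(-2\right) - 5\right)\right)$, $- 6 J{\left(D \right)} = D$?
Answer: $35506$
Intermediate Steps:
$J{\left(D \right)} = - \frac{D}{6}$
$N = -20$ ($N = \frac{\left(-5\right) 4^{2}}{4} = \frac{\left(-5\right) 16}{4} = \frac{1}{4} \left(-80\right) = -20$)
$f = 437$ ($f = \left(-3 - 20\right) \left(-4 + \left(5 \left(-2\right) - 5\right)\right) = - 23 \left(-4 - 15\right) = \left(-23\right) \left(-19\right) = 437$)
$J{\left(-4 \right)} 41 \cdot 3 \left(f - 4\right) = \left(- \frac{1}{6}\right) \left(-4\right) 41 \cdot 3 \left(437 - 4\right) = \frac{2}{3} \cdot 41 \cdot 3 \cdot 433 = \frac{82}{3} \cdot 1299 = 35506$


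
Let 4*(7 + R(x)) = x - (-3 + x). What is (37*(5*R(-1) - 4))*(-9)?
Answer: 46953/4 ≈ 11738.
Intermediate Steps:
R(x) = -25/4 (R(x) = -7 + (x - (-3 + x))/4 = -7 + (x + (3 - x))/4 = -7 + (1/4)*3 = -7 + 3/4 = -25/4)
(37*(5*R(-1) - 4))*(-9) = (37*(5*(-25/4) - 4))*(-9) = (37*(-125/4 - 4))*(-9) = (37*(-141/4))*(-9) = -5217/4*(-9) = 46953/4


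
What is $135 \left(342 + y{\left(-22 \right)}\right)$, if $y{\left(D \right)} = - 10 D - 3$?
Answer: $75465$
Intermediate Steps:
$y{\left(D \right)} = -3 - 10 D$
$135 \left(342 + y{\left(-22 \right)}\right) = 135 \left(342 - -217\right) = 135 \left(342 + \left(-3 + 220\right)\right) = 135 \left(342 + 217\right) = 135 \cdot 559 = 75465$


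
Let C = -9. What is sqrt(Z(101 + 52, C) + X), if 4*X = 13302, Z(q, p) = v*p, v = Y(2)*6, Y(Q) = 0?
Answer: 3*sqrt(1478)/2 ≈ 57.667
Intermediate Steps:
v = 0 (v = 0*6 = 0)
Z(q, p) = 0 (Z(q, p) = 0*p = 0)
X = 6651/2 (X = (1/4)*13302 = 6651/2 ≈ 3325.5)
sqrt(Z(101 + 52, C) + X) = sqrt(0 + 6651/2) = sqrt(6651/2) = 3*sqrt(1478)/2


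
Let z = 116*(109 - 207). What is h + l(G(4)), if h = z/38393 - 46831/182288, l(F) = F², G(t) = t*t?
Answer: 1787767062537/6998583184 ≈ 255.45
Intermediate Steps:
G(t) = t²
z = -11368 (z = 116*(-98) = -11368)
h = -3870232567/6998583184 (h = -11368/38393 - 46831/182288 = -3870232567/6998583184 ≈ -0.55300)
h + l(G(4)) = -3870232567/6998583184 + (4²)² = -3870232567/6998583184 + 16² = -3870232567/6998583184 + 256 = 1787767062537/6998583184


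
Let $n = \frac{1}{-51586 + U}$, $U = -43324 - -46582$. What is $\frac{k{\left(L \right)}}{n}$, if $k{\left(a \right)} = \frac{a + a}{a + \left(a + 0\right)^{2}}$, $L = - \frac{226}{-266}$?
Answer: $- \frac{6427624}{123} \approx -52257.0$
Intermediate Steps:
$U = 3258$ ($U = -43324 + 46582 = 3258$)
$L = \frac{113}{133}$ ($L = \left(-226\right) \left(- \frac{1}{266}\right) = \frac{113}{133} \approx 0.84962$)
$k{\left(a \right)} = \frac{2 a}{a + a^{2}}$
$n = - \frac{1}{48328}$ ($n = \frac{1}{-51586 + 3258} = \frac{1}{-48328} = - \frac{1}{48328} \approx -2.0692 \cdot 10^{-5}$)
$\frac{k{\left(L \right)}}{n} = \frac{2 \frac{1}{1 + \frac{113}{133}}}{- \frac{1}{48328}} = \frac{2}{\frac{246}{133}} \left(-48328\right) = 2 \cdot \frac{133}{246} \left(-48328\right) = \frac{133}{123} \left(-48328\right) = - \frac{6427624}{123}$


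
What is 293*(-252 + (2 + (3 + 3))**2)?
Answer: -55084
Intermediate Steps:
293*(-252 + (2 + (3 + 3))**2) = 293*(-252 + (2 + 6)**2) = 293*(-252 + 8**2) = 293*(-252 + 64) = 293*(-188) = -55084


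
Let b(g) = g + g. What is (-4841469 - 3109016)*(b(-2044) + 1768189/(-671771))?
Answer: 21847678658647945/671771 ≈ 3.2523e+10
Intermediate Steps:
b(g) = 2*g
(-4841469 - 3109016)*(b(-2044) + 1768189/(-671771)) = (-4841469 - 3109016)*(2*(-2044) + 1768189/(-671771)) = -7950485*(-4088 + 1768189*(-1/671771)) = -7950485*(-4088 - 1768189/671771) = -7950485*(-2747968037/671771) = 21847678658647945/671771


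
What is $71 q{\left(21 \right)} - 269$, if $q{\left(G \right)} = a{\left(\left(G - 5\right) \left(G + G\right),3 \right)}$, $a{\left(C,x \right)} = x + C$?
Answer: $47656$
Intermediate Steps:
$a{\left(C,x \right)} = C + x$
$q{\left(G \right)} = 3 + 2 G \left(-5 + G\right)$ ($q{\left(G \right)} = \left(G - 5\right) \left(G + G\right) + 3 = \left(-5 + G\right) 2 G + 3 = 2 G \left(-5 + G\right) + 3 = 3 + 2 G \left(-5 + G\right)$)
$71 q{\left(21 \right)} - 269 = 71 \left(3 + 2 \cdot 21 \left(-5 + 21\right)\right) - 269 = 71 \left(3 + 2 \cdot 21 \cdot 16\right) - 269 = 71 \left(3 + 672\right) - 269 = 71 \cdot 675 - 269 = 47925 - 269 = 47656$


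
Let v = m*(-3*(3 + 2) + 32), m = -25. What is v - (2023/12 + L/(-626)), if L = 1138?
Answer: -2222671/3756 ≈ -591.77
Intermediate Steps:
v = -425 (v = -25*(-3*(3 + 2) + 32) = -25*(-3*5 + 32) = -25*(-15 + 32) = -25*17 = -425)
v - (2023/12 + L/(-626)) = -425 - (2023/12 + 1138/(-626)) = -425 - (2023*(1/12) + 1138*(-1/626)) = -425 - (2023/12 - 569/313) = -425 - 1*626371/3756 = -425 - 626371/3756 = -2222671/3756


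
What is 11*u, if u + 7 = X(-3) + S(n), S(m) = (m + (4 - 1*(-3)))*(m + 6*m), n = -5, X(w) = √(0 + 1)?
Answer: -836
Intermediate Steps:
X(w) = 1 (X(w) = √1 = 1)
S(m) = 7*m*(7 + m) (S(m) = (m + (4 + 3))*(7*m) = (m + 7)*(7*m) = (7 + m)*(7*m) = 7*m*(7 + m))
u = -76 (u = -7 + (1 + 7*(-5)*(7 - 5)) = -7 + (1 + 7*(-5)*2) = -7 + (1 - 70) = -7 - 69 = -76)
11*u = 11*(-76) = -836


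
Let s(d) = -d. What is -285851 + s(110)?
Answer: -285961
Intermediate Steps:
-285851 + s(110) = -285851 - 1*110 = -285851 - 110 = -285961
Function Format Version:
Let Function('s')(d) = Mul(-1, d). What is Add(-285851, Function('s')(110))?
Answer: -285961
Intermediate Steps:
Add(-285851, Function('s')(110)) = Add(-285851, Mul(-1, 110)) = Add(-285851, -110) = -285961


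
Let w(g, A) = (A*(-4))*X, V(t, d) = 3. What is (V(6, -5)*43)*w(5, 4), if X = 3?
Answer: -6192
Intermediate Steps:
w(g, A) = -12*A (w(g, A) = (A*(-4))*3 = -4*A*3 = -12*A)
(V(6, -5)*43)*w(5, 4) = (3*43)*(-12*4) = 129*(-48) = -6192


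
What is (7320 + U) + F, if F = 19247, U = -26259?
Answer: 308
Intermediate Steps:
(7320 + U) + F = (7320 - 26259) + 19247 = -18939 + 19247 = 308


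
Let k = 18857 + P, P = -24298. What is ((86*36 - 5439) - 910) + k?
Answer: -8694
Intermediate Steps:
k = -5441 (k = 18857 - 24298 = -5441)
((86*36 - 5439) - 910) + k = ((86*36 - 5439) - 910) - 5441 = ((3096 - 5439) - 910) - 5441 = (-2343 - 910) - 5441 = -3253 - 5441 = -8694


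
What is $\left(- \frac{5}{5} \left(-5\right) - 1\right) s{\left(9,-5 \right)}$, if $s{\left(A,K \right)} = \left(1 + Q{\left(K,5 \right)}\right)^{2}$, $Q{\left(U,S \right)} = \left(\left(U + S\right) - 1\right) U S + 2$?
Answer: $3136$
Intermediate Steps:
$Q{\left(U,S \right)} = 2 + S U \left(-1 + S + U\right)$ ($Q{\left(U,S \right)} = \left(\left(S + U\right) - 1\right) U S + 2 = \left(-1 + S + U\right) U S + 2 = U \left(-1 + S + U\right) S + 2 = S U \left(-1 + S + U\right) + 2 = 2 + S U \left(-1 + S + U\right)$)
$s{\left(A,K \right)} = \left(3 + 5 K^{2} + 20 K\right)^{2}$ ($s{\left(A,K \right)} = \left(1 + \left(2 + 5 K^{2} + K 5^{2} - 5 K\right)\right)^{2} = \left(1 + \left(2 + 5 K^{2} + K 25 - 5 K\right)\right)^{2} = \left(1 + \left(2 + 5 K^{2} + 25 K - 5 K\right)\right)^{2} = \left(1 + \left(2 + 5 K^{2} + 20 K\right)\right)^{2} = \left(3 + 5 K^{2} + 20 K\right)^{2}$)
$\left(- \frac{5}{5} \left(-5\right) - 1\right) s{\left(9,-5 \right)} = \left(- \frac{5}{5} \left(-5\right) - 1\right) \left(3 + 5 \left(-5\right)^{2} + 20 \left(-5\right)\right)^{2} = \left(\left(-5\right) \frac{1}{5} \left(-5\right) - 1\right) \left(3 + 5 \cdot 25 - 100\right)^{2} = \left(\left(-1\right) \left(-5\right) - 1\right) \left(3 + 125 - 100\right)^{2} = \left(5 - 1\right) 28^{2} = 4 \cdot 784 = 3136$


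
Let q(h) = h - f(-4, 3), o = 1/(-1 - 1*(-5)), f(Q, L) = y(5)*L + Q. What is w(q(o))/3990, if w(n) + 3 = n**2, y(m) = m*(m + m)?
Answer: 339841/63840 ≈ 5.3233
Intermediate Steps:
y(m) = 2*m**2 (y(m) = m*(2*m) = 2*m**2)
f(Q, L) = Q + 50*L (f(Q, L) = (2*5**2)*L + Q = (2*25)*L + Q = 50*L + Q = Q + 50*L)
o = 1/4 (o = 1/(-1 + 5) = 1/4 ≈ 0.25000)
q(h) = -146 + h (q(h) = h - (-4 + 50*3) = h - (-4 + 150) = h - 1*146 = h - 146 = -146 + h)
w(n) = -3 + n**2
w(q(o))/3990 = (-3 + (-146 + 1/4)**2)/3990 = (-3 + (-583/4)**2)*(1/3990) = (-3 + 339889/16)*(1/3990) = (339841/16)*(1/3990) = 339841/63840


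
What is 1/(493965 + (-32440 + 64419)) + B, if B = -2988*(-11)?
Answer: 17286727393/525944 ≈ 32868.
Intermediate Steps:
B = 32868
1/(493965 + (-32440 + 64419)) + B = 1/(493965 + (-32440 + 64419)) + 32868 = 1/(493965 + 31979) + 32868 = 1/525944 + 32868 = 17286727393/525944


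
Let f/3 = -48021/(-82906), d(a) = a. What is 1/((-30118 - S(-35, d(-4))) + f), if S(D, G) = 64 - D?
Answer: -82906/2505026539 ≈ -3.3096e-5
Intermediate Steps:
f = 144063/82906 (f = 3*(-48021/(-82906)) = 3*(-48021*(-1/82906)) = 3*(48021/82906) = 144063/82906 ≈ 1.7377)
1/((-30118 - S(-35, d(-4))) + f) = 1/((-30118 - (64 - 1*(-35))) + 144063/82906) = 1/((-30118 - (64 + 35)) + 144063/82906) = 1/((-30118 - 1*99) + 144063/82906) = 1/((-30118 - 99) + 144063/82906) = 1/(-30217 + 144063/82906) = 1/(-2505026539/82906) = -82906/2505026539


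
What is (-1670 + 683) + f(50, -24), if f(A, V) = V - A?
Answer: -1061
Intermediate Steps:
(-1670 + 683) + f(50, -24) = (-1670 + 683) + (-24 - 1*50) = -987 + (-24 - 50) = -987 - 74 = -1061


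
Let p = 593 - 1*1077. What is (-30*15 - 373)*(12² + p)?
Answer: 279820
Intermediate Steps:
p = -484 (p = 593 - 1077 = -484)
(-30*15 - 373)*(12² + p) = (-30*15 - 373)*(12² - 484) = (-450 - 373)*(144 - 484) = -823*(-340) = 279820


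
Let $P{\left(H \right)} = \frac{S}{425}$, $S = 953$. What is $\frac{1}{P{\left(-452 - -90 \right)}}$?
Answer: $\frac{425}{953} \approx 0.44596$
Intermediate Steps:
$P{\left(H \right)} = \frac{953}{425}$
$\frac{1}{P{\left(-452 - -90 \right)}} = \frac{1}{\frac{953}{425}} = \frac{425}{953}$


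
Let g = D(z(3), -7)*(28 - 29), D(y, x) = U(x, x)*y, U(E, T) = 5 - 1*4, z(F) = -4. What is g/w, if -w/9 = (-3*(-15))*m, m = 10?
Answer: -2/2025 ≈ -0.00098765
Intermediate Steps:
w = -4050 (w = -9*(-3*(-15))*10 = -405*10 = -9*450 = -4050)
U(E, T) = 1 (U(E, T) = 5 - 4 = 1)
D(y, x) = y (D(y, x) = 1*y = y)
g = 4 (g = -4*(28 - 29) = -4*(-1) = 4)
g/w = 4/(-4050) = 4*(-1/4050) = -2/2025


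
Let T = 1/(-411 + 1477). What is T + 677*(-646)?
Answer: -466206571/1066 ≈ -4.3734e+5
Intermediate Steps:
T = 1/1066 ≈ 0.00093809
T + 677*(-646) = 1/1066 + 677*(-646) = 1/1066 - 437342 = -466206571/1066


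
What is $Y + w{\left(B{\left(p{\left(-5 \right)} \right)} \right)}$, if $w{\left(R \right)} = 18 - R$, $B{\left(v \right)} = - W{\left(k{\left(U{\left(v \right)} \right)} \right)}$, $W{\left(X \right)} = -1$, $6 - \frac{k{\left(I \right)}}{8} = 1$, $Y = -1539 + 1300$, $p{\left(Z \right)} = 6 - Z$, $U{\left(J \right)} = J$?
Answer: $-222$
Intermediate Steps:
$Y = -239$
$k{\left(I \right)} = 40$ ($k{\left(I \right)} = 48 - 8 = 40$)
$B{\left(v \right)} = 1$ ($B{\left(v \right)} = \left(-1\right) \left(-1\right) = 1$)
$Y + w{\left(B{\left(p{\left(-5 \right)} \right)} \right)} = -239 + \left(18 - 1\right) = -239 + 17 = -222$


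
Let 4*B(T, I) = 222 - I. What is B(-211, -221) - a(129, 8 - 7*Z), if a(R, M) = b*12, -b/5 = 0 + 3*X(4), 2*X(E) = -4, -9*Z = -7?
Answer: -997/4 ≈ -249.25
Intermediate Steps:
Z = 7/9 (Z = -⅑*(-7) = 7/9 ≈ 0.77778)
X(E) = -2 (X(E) = (½)*(-4) = -2)
b = 30 (b = -5*(0 + 3*(-2)) = -5*(0 - 6) = -5*(-6) = 30)
B(T, I) = 111/2 - I/4 (B(T, I) = (222 - I)/4 = 111/2 - I/4)
a(R, M) = 360 (a(R, M) = 30*12 = 360)
B(-211, -221) - a(129, 8 - 7*Z) = (111/2 - ¼*(-221)) - 1*360 = (111/2 + 221/4) - 360 = 443/4 - 360 = -997/4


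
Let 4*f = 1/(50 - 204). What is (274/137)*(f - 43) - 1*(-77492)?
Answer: 23841047/308 ≈ 77406.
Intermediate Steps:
f = -1/616 (f = 1/(4*(50 - 204)) = (¼)/(-154) = (¼)*(-1/154) = -1/616 ≈ -0.0016234)
(274/137)*(f - 43) - 1*(-77492) = (274/137)*(-1/616 - 43) - 1*(-77492) = (274*(1/137))*(-26489/616) + 77492 = 2*(-26489/616) + 77492 = -26489/308 + 77492 = 23841047/308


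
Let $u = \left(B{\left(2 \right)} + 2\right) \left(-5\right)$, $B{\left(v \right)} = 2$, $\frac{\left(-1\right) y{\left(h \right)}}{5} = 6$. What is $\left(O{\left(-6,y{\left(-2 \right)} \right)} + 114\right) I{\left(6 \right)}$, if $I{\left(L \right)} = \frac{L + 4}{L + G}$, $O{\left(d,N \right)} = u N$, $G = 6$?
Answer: $595$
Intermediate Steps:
$y{\left(h \right)} = -30$ ($y{\left(h \right)} = \left(-5\right) 6 = -30$)
$u = -20$ ($u = \left(2 + 2\right) \left(-5\right) = 4 \left(-5\right) = -20$)
$O{\left(d,N \right)} = - 20 N$
$I{\left(L \right)} = \frac{4 + L}{6 + L}$ ($I{\left(L \right)} = \frac{L + 4}{L + 6} = \frac{4 + L}{6 + L}$)
$\left(O{\left(-6,y{\left(-2 \right)} \right)} + 114\right) I{\left(6 \right)} = \left(\left(-20\right) \left(-30\right) + 114\right) \frac{4 + 6}{6 + 6} = \left(600 + 114\right) \frac{1}{12} \cdot 10 = 714 \cdot \frac{1}{12} \cdot 10 = 714 \cdot \frac{5}{6} = 595$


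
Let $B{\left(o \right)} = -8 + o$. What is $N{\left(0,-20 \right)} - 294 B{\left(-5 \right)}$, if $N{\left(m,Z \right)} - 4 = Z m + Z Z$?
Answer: $4226$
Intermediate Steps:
$N{\left(m,Z \right)} = 4 + Z^{2} + Z m$ ($N{\left(m,Z \right)} = 4 + \left(Z m + Z Z\right) = 4 + \left(Z m + Z^{2}\right) = 4 + \left(Z^{2} + Z m\right) = 4 + Z^{2} + Z m$)
$N{\left(0,-20 \right)} - 294 B{\left(-5 \right)} = \left(4 + \left(-20\right)^{2} - 0\right) - 294 \left(-8 - 5\right) = \left(4 + 400 + 0\right) - -3822 = 404 + 3822 = 4226$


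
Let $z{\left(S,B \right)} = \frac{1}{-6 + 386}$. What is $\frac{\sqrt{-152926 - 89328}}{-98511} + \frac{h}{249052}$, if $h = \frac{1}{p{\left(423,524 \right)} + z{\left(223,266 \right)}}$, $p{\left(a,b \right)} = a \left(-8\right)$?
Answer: $- \frac{5}{4213956563} - \frac{i \sqrt{242254}}{98511} \approx -1.1865 \cdot 10^{-9} - 0.0049963 i$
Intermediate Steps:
$p{\left(a,b \right)} = - 8 a$
$z{\left(S,B \right)} = \frac{1}{380}$
$h = - \frac{380}{1285919}$ ($h = \frac{1}{\left(-8\right) 423 + \frac{1}{380}} = \frac{1}{-3384 + \frac{1}{380}} = \frac{1}{- \frac{1285919}{380}} = - \frac{380}{1285919} \approx -0.00029551$)
$\frac{\sqrt{-152926 - 89328}}{-98511} + \frac{h}{249052} = \frac{\sqrt{-152926 - 89328}}{-98511} - \frac{380}{1285919 \cdot 249052} = \sqrt{-242254} \left(- \frac{1}{98511}\right) - \frac{5}{4213956563} = i \sqrt{242254} \left(- \frac{1}{98511}\right) - \frac{5}{4213956563} = - \frac{i \sqrt{242254}}{98511} - \frac{5}{4213956563} = - \frac{5}{4213956563} - \frac{i \sqrt{242254}}{98511}$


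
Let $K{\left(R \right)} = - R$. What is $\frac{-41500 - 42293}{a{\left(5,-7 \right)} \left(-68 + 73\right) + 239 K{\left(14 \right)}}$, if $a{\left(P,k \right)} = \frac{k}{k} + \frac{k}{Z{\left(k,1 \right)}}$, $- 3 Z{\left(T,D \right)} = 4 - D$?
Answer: $\frac{27931}{1102} \approx 25.346$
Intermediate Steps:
$Z{\left(T,D \right)} = - \frac{4}{3} + \frac{D}{3}$ ($Z{\left(T,D \right)} = - \frac{4 - D}{3} = - \frac{4}{3} + \frac{D}{3}$)
$a{\left(P,k \right)} = 1 - k$ ($a{\left(P,k \right)} = \frac{k}{k} + \frac{k}{- \frac{4}{3} + \frac{1}{3} \cdot 1} = 1 + \frac{k}{- \frac{4}{3} + \frac{1}{3}} = 1 + \frac{k}{-1} = 1 + k \left(-1\right) = 1 - k$)
$\frac{-41500 - 42293}{a{\left(5,-7 \right)} \left(-68 + 73\right) + 239 K{\left(14 \right)}} = \frac{-41500 - 42293}{\left(1 - -7\right) \left(-68 + 73\right) + 239 \left(\left(-1\right) 14\right)} = - \frac{83793}{\left(1 + 7\right) 5 + 239 \left(-14\right)} = - \frac{83793}{8 \cdot 5 - 3346} = - \frac{83793}{40 - 3346} = - \frac{83793}{-3306} = \left(-83793\right) \left(- \frac{1}{3306}\right) = \frac{27931}{1102}$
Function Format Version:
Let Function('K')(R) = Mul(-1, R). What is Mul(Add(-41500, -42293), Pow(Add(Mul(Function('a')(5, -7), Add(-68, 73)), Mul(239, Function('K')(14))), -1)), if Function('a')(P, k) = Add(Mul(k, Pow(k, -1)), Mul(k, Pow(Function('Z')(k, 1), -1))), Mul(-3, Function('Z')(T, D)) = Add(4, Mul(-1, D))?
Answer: Rational(27931, 1102) ≈ 25.346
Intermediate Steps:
Function('Z')(T, D) = Add(Rational(-4, 3), Mul(Rational(1, 3), D)) (Function('Z')(T, D) = Mul(Rational(-1, 3), Add(4, Mul(-1, D))) = Add(Rational(-4, 3), Mul(Rational(1, 3), D)))
Function('a')(P, k) = Add(1, Mul(-1, k)) (Function('a')(P, k) = Add(Mul(k, Pow(k, -1)), Mul(k, Pow(Add(Rational(-4, 3), Mul(Rational(1, 3), 1)), -1))) = Add(1, Mul(k, Pow(Add(Rational(-4, 3), Rational(1, 3)), -1))) = Add(1, Mul(k, Pow(-1, -1))) = Add(1, Mul(k, -1)) = Add(1, Mul(-1, k)))
Mul(Add(-41500, -42293), Pow(Add(Mul(Function('a')(5, -7), Add(-68, 73)), Mul(239, Function('K')(14))), -1)) = Mul(Add(-41500, -42293), Pow(Add(Mul(Add(1, Mul(-1, -7)), Add(-68, 73)), Mul(239, Mul(-1, 14))), -1)) = Mul(-83793, Pow(Add(Mul(Add(1, 7), 5), Mul(239, -14)), -1)) = Mul(-83793, Pow(Add(Mul(8, 5), -3346), -1)) = Mul(-83793, Pow(Add(40, -3346), -1)) = Mul(-83793, Pow(-3306, -1)) = Mul(-83793, Rational(-1, 3306)) = Rational(27931, 1102)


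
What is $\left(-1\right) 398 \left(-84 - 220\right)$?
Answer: $120992$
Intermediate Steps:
$\left(-1\right) 398 \left(-84 - 220\right) = \left(-398\right) \left(-304\right) = 120992$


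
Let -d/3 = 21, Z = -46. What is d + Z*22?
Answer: -1075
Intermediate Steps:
d = -63 (d = -3*21 = -63)
d + Z*22 = -63 - 46*22 = -63 - 1012 = -1075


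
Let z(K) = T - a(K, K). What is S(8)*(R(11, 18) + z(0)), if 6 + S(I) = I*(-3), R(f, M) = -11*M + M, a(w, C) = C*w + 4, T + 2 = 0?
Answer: 5580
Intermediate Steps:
T = -2 (T = -2 + 0 = -2)
a(w, C) = 4 + C*w
R(f, M) = -10*M
z(K) = -6 - K² (z(K) = -2 - (4 + K*K) = -2 - (4 + K²) = -2 + (-4 - K²) = -6 - K²)
S(I) = -6 - 3*I (S(I) = -6 + I*(-3) = -6 - 3*I)
S(8)*(R(11, 18) + z(0)) = (-6 - 3*8)*(-10*18 + (-6 - 1*0²)) = (-6 - 24)*(-180 + (-6 - 1*0)) = -30*(-180 + (-6 + 0)) = -30*(-180 - 6) = -30*(-186) = 5580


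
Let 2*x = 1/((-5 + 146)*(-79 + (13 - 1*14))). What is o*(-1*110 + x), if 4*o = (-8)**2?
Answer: -2481601/1410 ≈ -1760.0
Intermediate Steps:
o = 16 (o = (1/4)*(-8)**2 = (1/4)*64 = 16)
x = -1/22560 (x = (1/((-5 + 146)*(-79 + (13 - 1*14))))/2 = (1/(141*(-79 + (13 - 14))))/2 = (1/(141*(-79 - 1)))/2 = ((1/141)/(-80))/2 = ((1/141)*(-1/80))/2 = (1/2)*(-1/11280) = -1/22560 ≈ -4.4326e-5)
o*(-1*110 + x) = 16*(-1*110 - 1/22560) = 16*(-110 - 1/22560) = 16*(-2481601/22560) = -2481601/1410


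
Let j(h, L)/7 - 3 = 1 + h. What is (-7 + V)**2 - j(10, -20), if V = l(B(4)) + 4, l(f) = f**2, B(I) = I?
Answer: 71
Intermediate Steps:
j(h, L) = 28 + 7*h (j(h, L) = 21 + 7*(1 + h) = 21 + (7 + 7*h) = 28 + 7*h)
V = 20 (V = 4**2 + 4 = 16 + 4 = 20)
(-7 + V)**2 - j(10, -20) = (-7 + 20)**2 - (28 + 7*10) = 13**2 - (28 + 70) = 169 - 1*98 = 169 - 98 = 71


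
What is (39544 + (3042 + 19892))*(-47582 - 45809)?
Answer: -5834882898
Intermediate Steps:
(39544 + (3042 + 19892))*(-47582 - 45809) = (39544 + 22934)*(-93391) = 62478*(-93391) = -5834882898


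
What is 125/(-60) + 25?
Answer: 275/12 ≈ 22.917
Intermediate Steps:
125/(-60) + 25 = -1/60*125 + 25 = -25/12 + 25 = 275/12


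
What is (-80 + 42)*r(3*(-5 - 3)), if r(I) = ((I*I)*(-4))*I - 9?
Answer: -2100906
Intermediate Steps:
r(I) = -9 - 4*I³ (r(I) = (I²*(-4))*I - 9 = (-4*I²)*I - 9 = -4*I³ - 9 = -9 - 4*I³)
(-80 + 42)*r(3*(-5 - 3)) = (-80 + 42)*(-9 - 4*27*(-5 - 3)³) = -38*(-9 - 4*(3*(-8))³) = -38*(-9 - 4*(-24)³) = -38*(-9 - 4*(-13824)) = -38*(-9 + 55296) = -38*55287 = -2100906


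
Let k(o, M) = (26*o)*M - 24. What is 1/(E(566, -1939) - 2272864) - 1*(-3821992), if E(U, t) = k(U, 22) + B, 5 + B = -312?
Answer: 7450793770375/1949453 ≈ 3.8220e+6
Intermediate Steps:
B = -317 (B = -5 - 312 = -317)
k(o, M) = -24 + 26*M*o (k(o, M) = 26*M*o - 24 = -24 + 26*M*o)
E(U, t) = -341 + 572*U (E(U, t) = (-24 + 26*22*U) - 317 = (-24 + 572*U) - 317 = -341 + 572*U)
1/(E(566, -1939) - 2272864) - 1*(-3821992) = 1/((-341 + 572*566) - 2272864) - 1*(-3821992) = 1/((-341 + 323752) - 2272864) + 3821992 = 1/(323411 - 2272864) + 3821992 = 1/(-1949453) + 3821992 = -1/1949453 + 3821992 = 7450793770375/1949453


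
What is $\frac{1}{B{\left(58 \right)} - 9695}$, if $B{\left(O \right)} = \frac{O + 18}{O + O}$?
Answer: $- \frac{29}{281136} \approx -0.00010315$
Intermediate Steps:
$B{\left(O \right)} = \frac{18 + O}{2 O}$
$\frac{1}{B{\left(58 \right)} - 9695} = \frac{1}{\frac{18 + 58}{2 \cdot 58} - 9695} = \frac{1}{\frac{1}{2} \cdot \frac{1}{58} \cdot 76 - 9695} = \frac{1}{\frac{19}{29} - 9695} = \frac{1}{- \frac{281136}{29}} = - \frac{29}{281136}$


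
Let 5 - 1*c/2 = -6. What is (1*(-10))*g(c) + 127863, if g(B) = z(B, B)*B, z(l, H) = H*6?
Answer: 98823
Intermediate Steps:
z(l, H) = 6*H
c = 22 (c = 10 - 2*(-6) = 10 + 12 = 22)
g(B) = 6*B**2 (g(B) = (6*B)*B = 6*B**2)
(1*(-10))*g(c) + 127863 = (1*(-10))*(6*22**2) + 127863 = -60*484 + 127863 = -10*2904 + 127863 = -29040 + 127863 = 98823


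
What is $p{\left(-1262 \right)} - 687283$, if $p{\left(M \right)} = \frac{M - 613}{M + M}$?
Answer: $- \frac{1734700417}{2524} \approx -6.8728 \cdot 10^{5}$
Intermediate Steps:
$p{\left(M \right)} = \frac{-613 + M}{2 M}$
$p{\left(-1262 \right)} - 687283 = \frac{-613 - 1262}{2 \left(-1262\right)} - 687283 = \frac{1}{2} \left(- \frac{1}{1262}\right) \left(-1875\right) - 687283 = \frac{1875}{2524} - 687283 = - \frac{1734700417}{2524}$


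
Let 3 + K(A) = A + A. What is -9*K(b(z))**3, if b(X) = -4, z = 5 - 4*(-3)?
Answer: 11979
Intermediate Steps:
z = 17 (z = 5 + 12 = 17)
K(A) = -3 + 2*A (K(A) = -3 + (A + A) = -3 + 2*A)
-9*K(b(z))**3 = -9*(-3 + 2*(-4))**3 = -9*(-3 - 8)**3 = -9*(-11)**3 = -9*(-1331) = 11979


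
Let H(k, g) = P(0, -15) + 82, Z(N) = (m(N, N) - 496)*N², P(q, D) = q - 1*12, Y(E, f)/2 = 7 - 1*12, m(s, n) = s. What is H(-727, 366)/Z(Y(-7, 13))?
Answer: -7/5060 ≈ -0.0013834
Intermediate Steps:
Y(E, f) = -10 (Y(E, f) = 2*(7 - 1*12) = 2*(7 - 12) = 2*(-5) = -10)
P(q, D) = -12 + q (P(q, D) = q - 12 = -12 + q)
Z(N) = N²*(-496 + N) (Z(N) = (N - 496)*N² = (-496 + N)*N² = N²*(-496 + N))
H(k, g) = 70 (H(k, g) = (-12 + 0) + 82 = -12 + 82 = 70)
H(-727, 366)/Z(Y(-7, 13)) = 70/(((-10)²*(-496 - 10))) = 70/((100*(-506))) = 70/(-50600) = 70*(-1/50600) = -7/5060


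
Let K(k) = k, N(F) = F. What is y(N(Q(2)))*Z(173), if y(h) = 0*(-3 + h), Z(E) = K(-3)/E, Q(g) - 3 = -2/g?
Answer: 0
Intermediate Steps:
Q(g) = 3 - 2/g
Z(E) = -3/E
y(h) = 0
y(N(Q(2)))*Z(173) = 0*(-3/173) = 0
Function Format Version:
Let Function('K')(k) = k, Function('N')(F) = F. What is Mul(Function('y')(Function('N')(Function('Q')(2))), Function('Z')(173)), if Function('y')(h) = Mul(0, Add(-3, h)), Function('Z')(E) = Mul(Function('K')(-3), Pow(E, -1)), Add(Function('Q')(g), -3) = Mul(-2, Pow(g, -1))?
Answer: 0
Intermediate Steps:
Function('Q')(g) = Add(3, Mul(-2, Pow(g, -1)))
Function('Z')(E) = Mul(-3, Pow(E, -1))
Function('y')(h) = 0
Mul(Function('y')(Function('N')(Function('Q')(2))), Function('Z')(173)) = Mul(0, Mul(-3, Pow(173, -1))) = Mul(0, Mul(-3, Rational(1, 173))) = Mul(0, Rational(-3, 173)) = 0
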